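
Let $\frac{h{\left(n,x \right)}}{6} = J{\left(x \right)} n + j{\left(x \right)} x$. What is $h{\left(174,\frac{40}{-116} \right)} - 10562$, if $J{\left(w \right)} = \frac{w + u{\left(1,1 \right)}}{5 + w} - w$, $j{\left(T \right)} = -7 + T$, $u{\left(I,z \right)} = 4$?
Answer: $- \frac{118165594}{12615} \approx -9367.1$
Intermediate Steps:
$J{\left(w \right)} = - w + \frac{4 + w}{5 + w}$ ($J{\left(w \right)} = \frac{w + 4}{5 + w} - w = \frac{4 + w}{5 + w} - w = - w + \frac{4 + w}{5 + w}$)
$h{\left(n,x \right)} = 6 x \left(-7 + x\right) + \frac{6 n \left(4 - x^{2} - 4 x\right)}{5 + x}$ ($h{\left(n,x \right)} = 6 \left(\frac{4 - x^{2} - 4 x}{5 + x} n + \left(-7 + x\right) x\right) = 6 \left(\frac{n \left(4 - x^{2} - 4 x\right)}{5 + x} + x \left(-7 + x\right)\right) = 6 \left(x \left(-7 + x\right) + \frac{n \left(4 - x^{2} - 4 x\right)}{5 + x}\right) = 6 x \left(-7 + x\right) + \frac{6 n \left(4 - x^{2} - 4 x\right)}{5 + x}$)
$h{\left(174,\frac{40}{-116} \right)} - 10562 = \frac{6 \left(\left(-1\right) 174 \left(-4 + \left(\frac{40}{-116}\right)^{2} + 4 \frac{40}{-116}\right) + \frac{40}{-116} \left(-7 + \frac{40}{-116}\right) \left(5 + \frac{40}{-116}\right)\right)}{5 + \frac{40}{-116}} - 10562 = \frac{6 \left(\left(-1\right) 174 \left(-4 + \left(40 \left(- \frac{1}{116}\right)\right)^{2} + 4 \cdot 40 \left(- \frac{1}{116}\right)\right) + 40 \left(- \frac{1}{116}\right) \left(-7 + 40 \left(- \frac{1}{116}\right)\right) \left(5 + 40 \left(- \frac{1}{116}\right)\right)\right)}{5 + 40 \left(- \frac{1}{116}\right)} - 10562 = \frac{6 \left(\left(-1\right) 174 \left(-4 + \left(- \frac{10}{29}\right)^{2} + 4 \left(- \frac{10}{29}\right)\right) - \frac{10 \left(-7 - \frac{10}{29}\right) \left(5 - \frac{10}{29}\right)}{29}\right)}{5 - \frac{10}{29}} - 10562 = \frac{6 \left(\left(-1\right) 174 \left(-4 + \frac{100}{841} - \frac{40}{29}\right) - \left(- \frac{2130}{841}\right) \frac{135}{29}\right)}{\frac{135}{29}} - 10562 = 6 \cdot \frac{29}{135} \left(\left(-1\right) 174 \left(- \frac{4424}{841}\right) + \frac{287550}{24389}\right) - 10562 = 6 \cdot \frac{29}{135} \left(\frac{26544}{29} + \frac{287550}{24389}\right) - 10562 = 6 \cdot \frac{29}{135} \cdot \frac{22611054}{24389} - 10562 = \frac{15074036}{12615} - 10562 = - \frac{118165594}{12615}$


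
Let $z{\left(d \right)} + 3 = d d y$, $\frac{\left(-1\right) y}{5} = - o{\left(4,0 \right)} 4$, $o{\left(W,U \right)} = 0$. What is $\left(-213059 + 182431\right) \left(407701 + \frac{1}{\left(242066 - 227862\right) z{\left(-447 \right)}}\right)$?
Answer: $- \frac{133024716519227}{10653} \approx -1.2487 \cdot 10^{10}$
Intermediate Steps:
$y = 0$ ($y = - 5 \left(-1\right) 0 \cdot 4 = - 5 \cdot 0 \cdot 4 = \left(-5\right) 0 = 0$)
$z{\left(d \right)} = -3$ ($z{\left(d \right)} = -3 + d d 0 = -3 + d^{2} \cdot 0 = -3 + 0 = -3$)
$\left(-213059 + 182431\right) \left(407701 + \frac{1}{\left(242066 - 227862\right) z{\left(-447 \right)}}\right) = \left(-213059 + 182431\right) \left(407701 + \frac{1}{\left(242066 - 227862\right) \left(-3\right)}\right) = - 30628 \left(407701 + \frac{1}{14204} \left(- \frac{1}{3}\right)\right) = - 30628 \left(407701 - \frac{1}{42612}\right) = \left(-30628\right) \frac{17372955011}{42612} = - \frac{133024716519227}{10653}$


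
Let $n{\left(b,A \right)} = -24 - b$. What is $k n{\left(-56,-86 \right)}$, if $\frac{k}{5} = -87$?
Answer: $-13920$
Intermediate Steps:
$k = -435$ ($k = 5 \left(-87\right) = -435$)
$k n{\left(-56,-86 \right)} = - 435 \left(-24 - -56\right) = - 435 \left(-24 + 56\right) = \left(-435\right) 32 = -13920$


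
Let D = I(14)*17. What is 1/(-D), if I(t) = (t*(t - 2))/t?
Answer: -1/204 ≈ -0.0049020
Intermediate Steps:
I(t) = -2 + t (I(t) = (t*(-2 + t))/t = -2 + t)
D = 204 (D = (-2 + 14)*17 = 12*17 = 204)
1/(-D) = 1/(-1*204) = 1/(-204) = -1/204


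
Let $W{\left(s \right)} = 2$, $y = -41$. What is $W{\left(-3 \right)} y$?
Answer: $-82$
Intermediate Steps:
$W{\left(-3 \right)} y = 2 \left(-41\right) = -82$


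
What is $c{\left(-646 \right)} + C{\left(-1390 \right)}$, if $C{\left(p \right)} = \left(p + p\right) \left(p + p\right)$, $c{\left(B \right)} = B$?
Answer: $7727754$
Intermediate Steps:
$C{\left(p \right)} = 4 p^{2}$ ($C{\left(p \right)} = 2 p 2 p = 4 p^{2}$)
$c{\left(-646 \right)} + C{\left(-1390 \right)} = -646 + 4 \left(-1390\right)^{2} = -646 + 4 \cdot 1932100 = -646 + 7728400 = 7727754$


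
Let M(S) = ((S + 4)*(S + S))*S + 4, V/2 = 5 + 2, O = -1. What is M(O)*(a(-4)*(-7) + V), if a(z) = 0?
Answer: 140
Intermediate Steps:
V = 14 (V = 2*(5 + 2) = 2*7 = 14)
M(S) = 4 + 2*S²*(4 + S) (M(S) = ((4 + S)*(2*S))*S + 4 = (2*S*(4 + S))*S + 4 = 2*S²*(4 + S) + 4 = 4 + 2*S²*(4 + S))
M(O)*(a(-4)*(-7) + V) = (4 + 2*(-1)³ + 8*(-1)²)*(0*(-7) + 14) = (4 + 2*(-1) + 8*1)*(0 + 14) = (4 - 2 + 8)*14 = 10*14 = 140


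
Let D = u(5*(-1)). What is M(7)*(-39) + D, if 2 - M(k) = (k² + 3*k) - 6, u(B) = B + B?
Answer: 2408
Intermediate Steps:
u(B) = 2*B
D = -10 (D = 2*(5*(-1)) = 2*(-5) = -10)
M(k) = 8 - k² - 3*k (M(k) = 2 - ((k² + 3*k) - 6) = 2 - (-6 + k² + 3*k) = 2 + (6 - k² - 3*k) = 8 - k² - 3*k)
M(7)*(-39) + D = (8 - 1*7² - 3*7)*(-39) - 10 = (8 - 1*49 - 21)*(-39) - 10 = (8 - 49 - 21)*(-39) - 10 = -62*(-39) - 10 = 2418 - 10 = 2408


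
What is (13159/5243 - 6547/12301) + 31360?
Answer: 2022663867418/64494143 ≈ 31362.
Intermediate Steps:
(13159/5243 - 6547/12301) + 31360 = 127542938/64494143 + 31360 = 2022663867418/64494143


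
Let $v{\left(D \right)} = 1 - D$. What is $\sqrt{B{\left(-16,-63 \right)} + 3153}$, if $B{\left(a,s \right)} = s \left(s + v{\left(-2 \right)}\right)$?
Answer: $\sqrt{6933} \approx 83.265$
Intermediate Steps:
$B{\left(a,s \right)} = s \left(3 + s\right)$ ($B{\left(a,s \right)} = s \left(s + \left(1 - -2\right)\right) = s \left(s + \left(1 + 2\right)\right) = s \left(s + 3\right) = s \left(3 + s\right)$)
$\sqrt{B{\left(-16,-63 \right)} + 3153} = \sqrt{- 63 \left(3 - 63\right) + 3153} = \sqrt{\left(-63\right) \left(-60\right) + 3153} = \sqrt{3780 + 3153} = \sqrt{6933}$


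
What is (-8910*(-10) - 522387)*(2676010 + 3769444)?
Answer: -2792731427298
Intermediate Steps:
(-8910*(-10) - 522387)*(2676010 + 3769444) = (89100 - 522387)*6445454 = -433287*6445454 = -2792731427298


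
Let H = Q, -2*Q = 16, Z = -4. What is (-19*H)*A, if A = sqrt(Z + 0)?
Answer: 304*I ≈ 304.0*I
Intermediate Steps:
Q = -8 (Q = -1/2*16 = -8)
H = -8
A = 2*I (A = sqrt(-4 + 0) = sqrt(-4) = 2*I ≈ 2.0*I)
(-19*H)*A = (-19*(-8))*(2*I) = 152*(2*I) = 304*I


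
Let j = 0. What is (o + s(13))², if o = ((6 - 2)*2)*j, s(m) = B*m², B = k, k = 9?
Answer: 2313441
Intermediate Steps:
B = 9
s(m) = 9*m²
o = 0 (o = ((6 - 2)*2)*0 = (4*2)*0 = 8*0 = 0)
(o + s(13))² = (0 + 9*13²)² = (0 + 9*169)² = (0 + 1521)² = 1521² = 2313441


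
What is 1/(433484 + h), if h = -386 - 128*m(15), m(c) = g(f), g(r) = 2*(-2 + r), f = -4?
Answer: 1/434634 ≈ 2.3008e-6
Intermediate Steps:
g(r) = -4 + 2*r
m(c) = -12 (m(c) = -4 + 2*(-4) = -4 - 8 = -12)
h = 1150 (h = -386 - 128*(-12) = -386 + 1536 = 1150)
1/(433484 + h) = 1/(433484 + 1150) = 1/434634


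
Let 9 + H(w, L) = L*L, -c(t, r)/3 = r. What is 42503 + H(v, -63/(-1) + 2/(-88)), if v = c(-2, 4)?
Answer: 89946825/1936 ≈ 46460.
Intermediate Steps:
c(t, r) = -3*r
v = -12 (v = -3*4 = -12)
H(w, L) = -9 + L² (H(w, L) = -9 + L*L = -9 + L²)
42503 + H(v, -63/(-1) + 2/(-88)) = 42503 + (-9 + (-63/(-1) + 2/(-88))²) = 42503 + (-9 + (-63*(-1) + 2*(-1/88))²) = 42503 + (-9 + (63 - 1/44)²) = 42503 + (-9 + (2771/44)²) = 42503 + (-9 + 7678441/1936) = 42503 + 7661017/1936 = 89946825/1936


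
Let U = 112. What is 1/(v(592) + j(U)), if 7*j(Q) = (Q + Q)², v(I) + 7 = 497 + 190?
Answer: 1/7848 ≈ 0.00012742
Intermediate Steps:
v(I) = 680 (v(I) = -7 + (497 + 190) = -7 + 687 = 680)
j(Q) = 4*Q²/7 (j(Q) = (Q + Q)²/7 = (2*Q)²/7 = (4*Q²)/7 = 4*Q²/7)
1/(v(592) + j(U)) = 1/(680 + (4/7)*112²) = 1/(680 + (4/7)*12544) = 1/(680 + 7168) = 1/7848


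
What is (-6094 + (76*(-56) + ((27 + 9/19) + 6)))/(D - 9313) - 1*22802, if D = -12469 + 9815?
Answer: -1728121044/75791 ≈ -22801.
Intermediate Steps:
D = -2654
(-6094 + (76*(-56) + ((27 + 9/19) + 6)))/(D - 9313) - 1*22802 = (-6094 + (76*(-56) + ((27 + 9/19) + 6)))/(-2654 - 9313) - 1*22802 = (-6094 + (-4256 + ((27 + 9*(1/19)) + 6)))/(-11967) - 22802 = (-6094 + (-4256 + ((27 + 9/19) + 6)))*(-1/11967) - 22802 = (-6094 + (-4256 + (522/19 + 6)))*(-1/11967) - 22802 = (-6094 + (-4256 + 636/19))*(-1/11967) - 22802 = (-6094 - 80228/19)*(-1/11967) - 22802 = -196014/19*(-1/11967) - 22802 = 65338/75791 - 22802 = -1728121044/75791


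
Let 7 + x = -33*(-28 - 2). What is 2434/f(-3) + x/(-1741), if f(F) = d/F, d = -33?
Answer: 4226781/19151 ≈ 220.71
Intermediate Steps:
f(F) = -33/F
x = 983 (x = -7 - 33*(-28 - 2) = -7 - 33*(-30) = -7 + 990 = 983)
2434/f(-3) + x/(-1741) = 2434/((-33/(-3))) + 983/(-1741) = 2434/((-33*(-⅓))) + 983*(-1/1741) = 2434/11 - 983/1741 = 4226781/19151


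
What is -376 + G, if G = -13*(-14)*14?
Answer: 2172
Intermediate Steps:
G = 2548 (G = 182*14 = 2548)
-376 + G = -376 + 2548 = 2172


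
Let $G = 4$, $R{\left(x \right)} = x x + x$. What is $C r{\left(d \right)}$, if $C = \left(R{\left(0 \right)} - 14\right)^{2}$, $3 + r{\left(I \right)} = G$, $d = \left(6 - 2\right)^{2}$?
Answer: $196$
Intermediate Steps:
$R{\left(x \right)} = x + x^{2}$ ($R{\left(x \right)} = x^{2} + x = x + x^{2}$)
$d = 16$ ($d = 4^{2} = 16$)
$r{\left(I \right)} = 1$ ($r{\left(I \right)} = -3 + 4 = 1$)
$C = 196$ ($C = \left(0 \left(1 + 0\right) - 14\right)^{2} = \left(0 \cdot 1 - 14\right)^{2} = \left(0 - 14\right)^{2} = \left(-14\right)^{2} = 196$)
$C r{\left(d \right)} = 196 \cdot 1 = 196$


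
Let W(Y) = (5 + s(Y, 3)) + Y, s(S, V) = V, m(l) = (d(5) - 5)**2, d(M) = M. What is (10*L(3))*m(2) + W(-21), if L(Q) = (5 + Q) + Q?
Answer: -13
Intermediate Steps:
m(l) = 0 (m(l) = (5 - 5)**2 = 0**2 = 0)
L(Q) = 5 + 2*Q
W(Y) = 8 + Y (W(Y) = (5 + 3) + Y = 8 + Y)
(10*L(3))*m(2) + W(-21) = (10*(5 + 2*3))*0 + (8 - 21) = (10*(5 + 6))*0 - 13 = (10*11)*0 - 13 = 110*0 - 13 = 0 - 13 = -13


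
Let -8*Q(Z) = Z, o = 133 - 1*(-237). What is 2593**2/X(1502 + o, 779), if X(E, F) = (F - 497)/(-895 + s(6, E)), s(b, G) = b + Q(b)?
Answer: -23929466791/1128 ≈ -2.1214e+7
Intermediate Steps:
o = 370 (o = 133 + 237 = 370)
Q(Z) = -Z/8
s(b, G) = 7*b/8 (s(b, G) = b - b/8 = 7*b/8)
X(E, F) = 1988/3559 - 4*F/3559 (X(E, F) = (F - 497)/(-895 + (7/8)*6) = (-497 + F)/(-895 + 21/4) = (-497 + F)/(-3559/4) = (-497 + F)*(-4/3559) = 1988/3559 - 4*F/3559)
2593**2/X(1502 + o, 779) = 2593**2/(1988/3559 - 4/3559*779) = 6723649/(1988/3559 - 3116/3559) = 6723649/(-1128/3559) = 6723649*(-3559/1128) = -23929466791/1128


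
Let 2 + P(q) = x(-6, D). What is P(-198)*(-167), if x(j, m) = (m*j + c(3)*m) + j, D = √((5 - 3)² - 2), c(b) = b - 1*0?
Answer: 1336 + 501*√2 ≈ 2044.5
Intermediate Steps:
c(b) = b (c(b) = b + 0 = b)
D = √2 (D = √(2² - 2) = √(4 - 2) = √2 ≈ 1.4142)
x(j, m) = j + 3*m + j*m (x(j, m) = (m*j + 3*m) + j = (j*m + 3*m) + j = (3*m + j*m) + j = j + 3*m + j*m)
P(q) = -8 - 3*√2 (P(q) = -2 + (-6 + 3*√2 - 6*√2) = -2 + (-6 - 3*√2) = -8 - 3*√2)
P(-198)*(-167) = (-8 - 3*√2)*(-167) = 1336 + 501*√2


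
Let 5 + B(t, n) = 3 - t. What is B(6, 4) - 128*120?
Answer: -15368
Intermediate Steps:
B(t, n) = -2 - t (B(t, n) = -5 + (3 - t) = -2 - t)
B(6, 4) - 128*120 = (-2 - 1*6) - 128*120 = (-2 - 6) - 15360 = -8 - 15360 = -15368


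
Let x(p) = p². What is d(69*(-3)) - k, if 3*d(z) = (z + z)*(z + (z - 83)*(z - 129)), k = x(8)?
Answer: -13418218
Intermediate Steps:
k = 64 (k = 8² = 64)
d(z) = 2*z*(z + (-129 + z)*(-83 + z))/3 (d(z) = ((z + z)*(z + (z - 83)*(z - 129)))/3 = ((2*z)*(z + (-83 + z)*(-129 + z)))/3 = ((2*z)*(z + (-129 + z)*(-83 + z)))/3 = (2*z*(z + (-129 + z)*(-83 + z)))/3 = 2*z*(z + (-129 + z)*(-83 + z))/3)
d(69*(-3)) - k = 2*(69*(-3))*(10707 + (69*(-3))² - 14559*(-3))/3 - 1*64 = (⅔)*(-207)*(10707 + (-207)² - 211*(-207)) - 64 = (⅔)*(-207)*(10707 + 42849 + 43677) - 64 = (⅔)*(-207)*97233 - 64 = -13418154 - 64 = -13418218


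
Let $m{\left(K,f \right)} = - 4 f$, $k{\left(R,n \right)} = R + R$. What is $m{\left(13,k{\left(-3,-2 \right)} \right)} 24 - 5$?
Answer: $571$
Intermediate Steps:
$k{\left(R,n \right)} = 2 R$
$m{\left(13,k{\left(-3,-2 \right)} \right)} 24 - 5 = - 4 \cdot 2 \left(-3\right) 24 - 5 = \left(-4\right) \left(-6\right) 24 - 5 = 24 \cdot 24 - 5 = 576 - 5 = 571$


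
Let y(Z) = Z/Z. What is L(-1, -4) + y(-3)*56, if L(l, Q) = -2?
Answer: 54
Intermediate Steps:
y(Z) = 1
L(-1, -4) + y(-3)*56 = -2 + 1*56 = -2 + 56 = 54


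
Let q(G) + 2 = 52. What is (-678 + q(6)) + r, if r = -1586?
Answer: -2214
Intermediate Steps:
q(G) = 50 (q(G) = -2 + 52 = 50)
(-678 + q(6)) + r = (-678 + 50) - 1586 = -628 - 1586 = -2214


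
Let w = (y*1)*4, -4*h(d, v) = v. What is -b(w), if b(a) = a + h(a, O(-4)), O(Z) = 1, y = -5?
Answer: 81/4 ≈ 20.250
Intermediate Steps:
h(d, v) = -v/4
w = -20 (w = -5*1*4 = -5*4 = -20)
b(a) = -¼ + a (b(a) = a - ¼*1 = a - ¼ = -¼ + a)
-b(w) = -(-¼ - 20) = -1*(-81/4) = 81/4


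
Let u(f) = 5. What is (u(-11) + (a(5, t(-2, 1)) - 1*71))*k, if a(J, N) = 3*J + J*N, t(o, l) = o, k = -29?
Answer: 1769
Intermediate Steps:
(u(-11) + (a(5, t(-2, 1)) - 1*71))*k = (5 + (5*(3 - 2) - 1*71))*(-29) = (5 + (5*1 - 71))*(-29) = (5 + (5 - 71))*(-29) = (5 - 66)*(-29) = -61*(-29) = 1769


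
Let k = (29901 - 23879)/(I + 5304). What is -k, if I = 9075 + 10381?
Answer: -3011/12380 ≈ -0.24321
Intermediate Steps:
I = 19456
k = 3011/12380 (k = (29901 - 23879)/(19456 + 5304) = 6022/24760 = 6022*(1/24760) = 3011/12380 ≈ 0.24321)
-k = -1*3011/12380 = -3011/12380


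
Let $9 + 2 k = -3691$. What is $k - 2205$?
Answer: $-4055$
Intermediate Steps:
$k = -1850$ ($k = - \frac{9}{2} + \frac{1}{2} \left(-3691\right) = - \frac{9}{2} - \frac{3691}{2} = -1850$)
$k - 2205 = -1850 - 2205 = -4055$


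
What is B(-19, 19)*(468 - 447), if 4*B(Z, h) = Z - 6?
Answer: -525/4 ≈ -131.25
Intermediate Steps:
B(Z, h) = -3/2 + Z/4 (B(Z, h) = (Z - 6)/4 = (-6 + Z)/4 = -3/2 + Z/4)
B(-19, 19)*(468 - 447) = (-3/2 + (1/4)*(-19))*(468 - 447) = (-3/2 - 19/4)*21 = -25/4*21 = -525/4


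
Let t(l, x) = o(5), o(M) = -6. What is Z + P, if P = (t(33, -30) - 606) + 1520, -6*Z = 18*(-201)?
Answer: 1511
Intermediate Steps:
Z = 603 (Z = -3*(-201) = -1/6*(-3618) = 603)
t(l, x) = -6
P = 908 (P = (-6 - 606) + 1520 = -612 + 1520 = 908)
Z + P = 603 + 908 = 1511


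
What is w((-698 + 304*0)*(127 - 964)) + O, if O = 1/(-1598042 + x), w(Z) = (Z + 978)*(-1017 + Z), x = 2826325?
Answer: 419208369108824989/1228283 ≈ 3.4130e+11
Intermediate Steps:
w(Z) = (-1017 + Z)*(978 + Z) (w(Z) = (978 + Z)*(-1017 + Z) = (-1017 + Z)*(978 + Z))
O = 1/1228283 (O = 1/(-1598042 + 2826325) = 1/1228283 ≈ 8.1414e-7)
w((-698 + 304*0)*(127 - 964)) + O = (-994626 + ((-698 + 304*0)*(127 - 964))² - 39*(-698 + 304*0)*(127 - 964)) + 1/1228283 = (-994626 + ((-698 + 0)*(-837))² - 39*(-698 + 0)*(-837)) + 1/1228283 = (-994626 + (-698*(-837))² - (-27222)*(-837)) + 1/1228283 = (-994626 + 584226² - 39*584226) + 1/1228283 = (-994626 + 341320019076 - 22784814) + 1/1228283 = 341296239636 + 1/1228283 = 419208369108824989/1228283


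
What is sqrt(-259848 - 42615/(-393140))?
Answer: 3*I*sqrt(44624273072533)/39314 ≈ 509.75*I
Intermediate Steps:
sqrt(-259848 - 42615/(-393140)) = sqrt(-259848 - 42615*(-1/393140)) = sqrt(-259848 + 8523/78628) = sqrt(-20431320021/78628) = 3*I*sqrt(44624273072533)/39314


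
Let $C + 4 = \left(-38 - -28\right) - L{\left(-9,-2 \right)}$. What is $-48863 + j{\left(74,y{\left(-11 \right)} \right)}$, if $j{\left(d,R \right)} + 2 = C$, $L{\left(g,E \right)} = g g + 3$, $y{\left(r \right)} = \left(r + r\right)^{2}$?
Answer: $-48963$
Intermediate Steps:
$y{\left(r \right)} = 4 r^{2}$ ($y{\left(r \right)} = \left(2 r\right)^{2} = 4 r^{2}$)
$L{\left(g,E \right)} = 3 + g^{2}$ ($L{\left(g,E \right)} = g^{2} + 3 = 3 + g^{2}$)
$C = -98$ ($C = -4 - 94 = -98$)
$j{\left(d,R \right)} = -100$ ($j{\left(d,R \right)} = -2 - 98 = -100$)
$-48863 + j{\left(74,y{\left(-11 \right)} \right)} = -48863 - 100 = -48963$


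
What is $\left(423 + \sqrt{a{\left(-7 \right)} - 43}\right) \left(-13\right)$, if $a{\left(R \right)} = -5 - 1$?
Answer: $-5499 - 91 i \approx -5499.0 - 91.0 i$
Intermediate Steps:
$a{\left(R \right)} = -6$ ($a{\left(R \right)} = -5 - 1 = -6$)
$\left(423 + \sqrt{a{\left(-7 \right)} - 43}\right) \left(-13\right) = \left(423 + \sqrt{-6 - 43}\right) \left(-13\right) = \left(423 + \sqrt{-49}\right) \left(-13\right) = \left(423 + 7 i\right) \left(-13\right) = -5499 - 91 i$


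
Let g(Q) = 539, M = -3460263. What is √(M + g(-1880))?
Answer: 2*I*√864931 ≈ 1860.0*I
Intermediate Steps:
√(M + g(-1880)) = √(-3460263 + 539) = √(-3459724) = 2*I*√864931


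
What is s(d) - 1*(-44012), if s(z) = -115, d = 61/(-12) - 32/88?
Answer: 43897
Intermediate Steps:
d = -719/132 (d = 61*(-1/12) - 32*1/88 = -61/12 - 4/11 = -719/132 ≈ -5.4470)
s(d) - 1*(-44012) = -115 - 1*(-44012) = -115 + 44012 = 43897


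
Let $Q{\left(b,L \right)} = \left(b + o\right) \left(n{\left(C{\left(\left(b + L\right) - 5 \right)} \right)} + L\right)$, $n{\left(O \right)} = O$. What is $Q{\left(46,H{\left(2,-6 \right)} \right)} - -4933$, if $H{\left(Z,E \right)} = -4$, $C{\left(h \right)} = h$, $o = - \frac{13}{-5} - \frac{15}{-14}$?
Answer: $\frac{460051}{70} \approx 6572.2$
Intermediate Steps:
$o = \frac{257}{70}$ ($o = \left(-13\right) \left(- \frac{1}{5}\right) - - \frac{15}{14} = \frac{13}{5} + \frac{15}{14} = \frac{257}{70} \approx 3.6714$)
$Q{\left(b,L \right)} = \left(\frac{257}{70} + b\right) \left(-5 + b + 2 L\right)$ ($Q{\left(b,L \right)} = \left(b + \frac{257}{70}\right) \left(\left(\left(b + L\right) - 5\right) + L\right) = \left(\frac{257}{70} + b\right) \left(\left(\left(L + b\right) - 5\right) + L\right) = \left(\frac{257}{70} + b\right) \left(\left(-5 + L + b\right) + L\right) = \left(\frac{257}{70} + b\right) \left(-5 + b + 2 L\right)$)
$Q{\left(46,H{\left(2,-6 \right)} \right)} - -4933 = \left(- \frac{257}{14} + 46^{2} - \frac{2139}{35} + \frac{257}{35} \left(-4\right) + 2 \left(-4\right) 46\right) - -4933 = \left(- \frac{257}{14} + 2116 - \frac{2139}{35} - \frac{1028}{35} - 368\right) + 4933 = \frac{114741}{70} + 4933 = \frac{460051}{70}$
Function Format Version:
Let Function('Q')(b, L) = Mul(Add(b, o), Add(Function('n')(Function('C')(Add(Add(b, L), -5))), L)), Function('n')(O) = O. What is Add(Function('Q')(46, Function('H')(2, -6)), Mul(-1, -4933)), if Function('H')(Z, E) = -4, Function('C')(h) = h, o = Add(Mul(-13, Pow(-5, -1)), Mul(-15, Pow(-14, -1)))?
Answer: Rational(460051, 70) ≈ 6572.2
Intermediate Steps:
o = Rational(257, 70) (o = Add(Mul(-13, Rational(-1, 5)), Mul(-15, Rational(-1, 14))) = Add(Rational(13, 5), Rational(15, 14)) = Rational(257, 70) ≈ 3.6714)
Function('Q')(b, L) = Mul(Add(Rational(257, 70), b), Add(-5, b, Mul(2, L))) (Function('Q')(b, L) = Mul(Add(b, Rational(257, 70)), Add(Add(Add(b, L), -5), L)) = Mul(Add(Rational(257, 70), b), Add(Add(Add(L, b), -5), L)) = Mul(Add(Rational(257, 70), b), Add(Add(-5, L, b), L)) = Mul(Add(Rational(257, 70), b), Add(-5, b, Mul(2, L))))
Add(Function('Q')(46, Function('H')(2, -6)), Mul(-1, -4933)) = Add(Add(Rational(-257, 14), Pow(46, 2), Mul(Rational(-93, 70), 46), Mul(Rational(257, 35), -4), Mul(2, -4, 46)), Mul(-1, -4933)) = Add(Add(Rational(-257, 14), 2116, Rational(-2139, 35), Rational(-1028, 35), -368), 4933) = Add(Rational(114741, 70), 4933) = Rational(460051, 70)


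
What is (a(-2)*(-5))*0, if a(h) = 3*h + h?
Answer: 0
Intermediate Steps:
a(h) = 4*h
(a(-2)*(-5))*0 = ((4*(-2))*(-5))*0 = -8*(-5)*0 = 40*0 = 0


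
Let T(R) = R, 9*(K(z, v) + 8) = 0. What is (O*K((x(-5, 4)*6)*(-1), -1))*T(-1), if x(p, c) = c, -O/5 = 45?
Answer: -1800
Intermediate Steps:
O = -225 (O = -5*45 = -225)
K(z, v) = -8 (K(z, v) = -8 + (⅑)*0 = -8 + 0 = -8)
(O*K((x(-5, 4)*6)*(-1), -1))*T(-1) = -225*(-8)*(-1) = 1800*(-1) = -1800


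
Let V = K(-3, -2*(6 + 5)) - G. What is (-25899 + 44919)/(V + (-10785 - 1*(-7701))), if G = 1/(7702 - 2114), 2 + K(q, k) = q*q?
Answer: -106283760/17194277 ≈ -6.1813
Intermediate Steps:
K(q, k) = -2 + q² (K(q, k) = -2 + q*q = -2 + q²)
G = 1/5588 ≈ 0.00017895
V = 39115/5588 (V = (-2 + (-3)²) - 1*1/5588 = (-2 + 9) - 1/5588 = 7 - 1/5588 = 39115/5588 ≈ 6.9998)
(-25899 + 44919)/(V + (-10785 - 1*(-7701))) = (-25899 + 44919)/(39115/5588 + (-10785 - 1*(-7701))) = 19020/(39115/5588 + (-10785 + 7701)) = 19020/(39115/5588 - 3084) = 19020/(-17194277/5588) = 19020*(-5588/17194277) = -106283760/17194277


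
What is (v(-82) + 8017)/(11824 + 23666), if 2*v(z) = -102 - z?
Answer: 2669/11830 ≈ 0.22561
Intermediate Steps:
v(z) = -51 - z/2 (v(z) = (-102 - z)/2 = -51 - z/2)
(v(-82) + 8017)/(11824 + 23666) = ((-51 - ½*(-82)) + 8017)/(11824 + 23666) = ((-51 + 41) + 8017)/35490 = (-10 + 8017)*(1/35490) = 8007*(1/35490) = 2669/11830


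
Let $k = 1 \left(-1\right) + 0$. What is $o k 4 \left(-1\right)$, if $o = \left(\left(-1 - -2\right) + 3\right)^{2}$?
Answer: $64$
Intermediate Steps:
$k = -1$ ($k = -1 + 0 = -1$)
$o = 16$ ($o = \left(\left(-1 + 2\right) + 3\right)^{2} = \left(1 + 3\right)^{2} = 4^{2} = 16$)
$o k 4 \left(-1\right) = 16 \left(-1\right) 4 \left(-1\right) = \left(-16\right) \left(-4\right) = 64$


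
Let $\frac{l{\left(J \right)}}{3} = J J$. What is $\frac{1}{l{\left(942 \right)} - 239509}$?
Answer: $\frac{1}{2422583} \approx 4.1278 \cdot 10^{-7}$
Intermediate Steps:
$l{\left(J \right)} = 3 J^{2}$ ($l{\left(J \right)} = 3 J J = 3 J^{2}$)
$\frac{1}{l{\left(942 \right)} - 239509} = \frac{1}{3 \cdot 942^{2} - 239509} = \frac{1}{3 \cdot 887364 - 239509} = \frac{1}{2662092 - 239509} = \frac{1}{2422583}$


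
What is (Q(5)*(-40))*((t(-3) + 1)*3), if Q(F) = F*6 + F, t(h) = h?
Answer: 8400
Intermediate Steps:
Q(F) = 7*F (Q(F) = 6*F + F = 7*F)
(Q(5)*(-40))*((t(-3) + 1)*3) = ((7*5)*(-40))*((-3 + 1)*3) = (35*(-40))*(-2*3) = -1400*(-6) = 8400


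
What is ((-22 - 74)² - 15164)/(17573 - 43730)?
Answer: 5948/26157 ≈ 0.22740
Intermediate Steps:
((-22 - 74)² - 15164)/(17573 - 43730) = ((-96)² - 15164)/(-26157) = (9216 - 15164)*(-1/26157) = -5948*(-1/26157) = 5948/26157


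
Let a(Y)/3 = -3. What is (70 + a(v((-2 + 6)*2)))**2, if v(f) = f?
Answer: 3721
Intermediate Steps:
a(Y) = -9 (a(Y) = 3*(-3) = -9)
(70 + a(v((-2 + 6)*2)))**2 = (70 - 9)**2 = 61**2 = 3721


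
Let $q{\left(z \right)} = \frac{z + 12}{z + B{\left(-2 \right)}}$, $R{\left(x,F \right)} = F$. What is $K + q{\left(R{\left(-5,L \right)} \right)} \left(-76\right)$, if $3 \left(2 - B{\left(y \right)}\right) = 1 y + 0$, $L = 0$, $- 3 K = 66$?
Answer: $-364$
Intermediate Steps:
$K = -22$ ($K = \left(- \frac{1}{3}\right) 66 = -22$)
$B{\left(y \right)} = 2 - \frac{y}{3}$ ($B{\left(y \right)} = 2 - \frac{1 y + 0}{3} = 2 - \frac{y + 0}{3} = 2 - \frac{y}{3}$)
$q{\left(z \right)} = \frac{12 + z}{\frac{8}{3} + z}$ ($q{\left(z \right)} = \frac{z + 12}{z + \left(2 - - \frac{2}{3}\right)} = \frac{12 + z}{z + \left(2 + \frac{2}{3}\right)} = \frac{12 + z}{z + \frac{8}{3}} = \frac{12 + z}{\frac{8}{3} + z}$)
$K + q{\left(R{\left(-5,L \right)} \right)} \left(-76\right) = -22 + \frac{3 \left(12 + 0\right)}{8 + 3 \cdot 0} \left(-76\right) = -22 + 3 \frac{1}{8 + 0} \cdot 12 \left(-76\right) = -22 + 3 \cdot \frac{1}{8} \cdot 12 \left(-76\right) = -22 + \frac{9}{2} \left(-76\right) = -22 - 342 = -364$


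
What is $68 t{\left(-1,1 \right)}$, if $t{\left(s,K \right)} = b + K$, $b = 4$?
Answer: $340$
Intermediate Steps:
$t{\left(s,K \right)} = 4 + K$
$68 t{\left(-1,1 \right)} = 68 \left(4 + 1\right) = 68 \cdot 5 = 340$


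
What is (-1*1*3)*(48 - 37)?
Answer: -33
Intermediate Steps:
(-1*1*3)*(48 - 37) = -1*3*11 = -3*11 = -33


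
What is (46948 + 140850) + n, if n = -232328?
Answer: -44530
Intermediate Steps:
(46948 + 140850) + n = (46948 + 140850) - 232328 = 187798 - 232328 = -44530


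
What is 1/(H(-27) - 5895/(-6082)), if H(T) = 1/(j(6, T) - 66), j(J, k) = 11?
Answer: 334510/318143 ≈ 1.0514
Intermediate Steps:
H(T) = -1/55 (H(T) = 1/(11 - 66) = 1/(-55) = -1/55)
1/(H(-27) - 5895/(-6082)) = 1/(-1/55 - 5895/(-6082)) = 1/(-1/55 - 5895*(-1/6082)) = 1/(-1/55 + 5895/6082) = 1/(318143/334510) = 334510/318143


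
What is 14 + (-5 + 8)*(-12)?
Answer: -22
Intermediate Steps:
14 + (-5 + 8)*(-12) = 14 + 3*(-12) = 14 - 36 = -22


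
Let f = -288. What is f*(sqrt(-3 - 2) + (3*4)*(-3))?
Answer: 10368 - 288*I*sqrt(5) ≈ 10368.0 - 643.99*I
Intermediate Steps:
f*(sqrt(-3 - 2) + (3*4)*(-3)) = -288*(sqrt(-3 - 2) + (3*4)*(-3)) = -288*(sqrt(-5) + 12*(-3)) = -288*(I*sqrt(5) - 36) = -288*(-36 + I*sqrt(5)) = 10368 - 288*I*sqrt(5)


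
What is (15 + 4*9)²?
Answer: 2601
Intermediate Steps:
(15 + 4*9)² = (15 + 36)² = 51² = 2601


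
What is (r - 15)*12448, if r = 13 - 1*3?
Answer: -62240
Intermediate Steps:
r = 10 (r = 13 - 3 = 10)
(r - 15)*12448 = (10 - 15)*12448 = -5*12448 = -62240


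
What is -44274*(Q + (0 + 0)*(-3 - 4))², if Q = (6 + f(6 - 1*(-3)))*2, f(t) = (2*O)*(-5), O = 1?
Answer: -2833536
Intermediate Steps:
f(t) = -10 (f(t) = (2*1)*(-5) = 2*(-5) = -10)
Q = -8 (Q = (6 - 10)*2 = -4*2 = -8)
-44274*(Q + (0 + 0)*(-3 - 4))² = -44274*(-8 + (0 + 0)*(-3 - 4))² = -44274*(-8 + 0*(-7))² = -44274*(-8 + 0)² = -44274*(-8)² = -44274*64 = -2833536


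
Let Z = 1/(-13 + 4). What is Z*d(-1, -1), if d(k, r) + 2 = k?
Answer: ⅓ ≈ 0.33333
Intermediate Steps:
d(k, r) = -2 + k
Z = -⅑ (Z = 1/(-9) = -⅑ ≈ -0.11111)
Z*d(-1, -1) = -(-2 - 1)/9 = -⅑*(-3) = ⅓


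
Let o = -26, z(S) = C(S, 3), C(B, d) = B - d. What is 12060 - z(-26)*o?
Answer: 11306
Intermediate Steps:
z(S) = -3 + S (z(S) = S - 1*3 = S - 3 = -3 + S)
12060 - z(-26)*o = 12060 - (-3 - 26)*(-26) = 12060 - (-29)*(-26) = 12060 - 1*754 = 12060 - 754 = 11306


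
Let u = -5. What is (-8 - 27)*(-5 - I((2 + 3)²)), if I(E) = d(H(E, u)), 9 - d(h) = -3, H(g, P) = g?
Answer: 595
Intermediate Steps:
d(h) = 12 (d(h) = 9 - 1*(-3) = 9 + 3 = 12)
I(E) = 12
(-8 - 27)*(-5 - I((2 + 3)²)) = (-8 - 27)*(-5 - 1*12) = -35*(-5 - 12) = -35*(-17) = 595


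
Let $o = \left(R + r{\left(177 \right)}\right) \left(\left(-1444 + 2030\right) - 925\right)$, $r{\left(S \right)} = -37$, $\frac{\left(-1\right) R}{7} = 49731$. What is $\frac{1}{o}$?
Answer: $\frac{1}{118024206} \approx 8.4728 \cdot 10^{-9}$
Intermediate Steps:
$R = -348117$ ($R = \left(-7\right) 49731 = -348117$)
$o = 118024206$ ($o = \left(-348117 - 37\right) \left(\left(-1444 + 2030\right) - 925\right) = - 348154 \left(586 - 925\right) = \left(-348154\right) \left(-339\right) = 118024206$)
$\frac{1}{o} = \frac{1}{118024206}$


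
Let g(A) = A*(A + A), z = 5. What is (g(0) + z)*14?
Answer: 70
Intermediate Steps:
g(A) = 2*A² (g(A) = A*(2*A) = 2*A²)
(g(0) + z)*14 = (2*0² + 5)*14 = (2*0 + 5)*14 = (0 + 5)*14 = 5*14 = 70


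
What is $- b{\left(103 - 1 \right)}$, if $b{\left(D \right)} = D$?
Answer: $-102$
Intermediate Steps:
$- b{\left(103 - 1 \right)} = - (103 - 1) = \left(-1\right) 102 = -102$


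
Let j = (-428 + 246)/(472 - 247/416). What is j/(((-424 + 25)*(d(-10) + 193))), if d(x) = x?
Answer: 832/157351635 ≈ 5.2875e-6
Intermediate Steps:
j = -832/2155 (j = -182/(472 - 247*1/416) = -182/(472 - 19/32) = -182/15085/32 = -182*32/15085 = -832/2155 ≈ -0.38608)
j/(((-424 + 25)*(d(-10) + 193))) = -832*1/((-424 + 25)*(-10 + 193))/2155 = -832/(2155*((-399*183))) = -832/2155/(-73017) = -832/2155*(-1/73017) = 832/157351635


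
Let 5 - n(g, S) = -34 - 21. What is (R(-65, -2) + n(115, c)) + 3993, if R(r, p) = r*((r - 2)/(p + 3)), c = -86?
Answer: 8408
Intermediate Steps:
n(g, S) = 60 (n(g, S) = 5 - (-34 - 21) = 5 - 1*(-55) = 5 + 55 = 60)
R(r, p) = r*(-2 + r)/(3 + p) (R(r, p) = r*((-2 + r)/(3 + p)) = r*(-2 + r)/(3 + p))
(R(-65, -2) + n(115, c)) + 3993 = (-65*(-2 - 65)/(3 - 2) + 60) + 3993 = (-65*(-67)/1 + 60) + 3993 = (-65*1*(-67) + 60) + 3993 = (4355 + 60) + 3993 = 4415 + 3993 = 8408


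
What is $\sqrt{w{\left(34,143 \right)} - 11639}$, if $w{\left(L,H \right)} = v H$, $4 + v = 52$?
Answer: $5 i \sqrt{191} \approx 69.101 i$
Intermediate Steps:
$v = 48$ ($v = -4 + 52 = 48$)
$w{\left(L,H \right)} = 48 H$
$\sqrt{w{\left(34,143 \right)} - 11639} = \sqrt{48 \cdot 143 - 11639} = \sqrt{6864 - 11639} = \sqrt{-4775} = 5 i \sqrt{191}$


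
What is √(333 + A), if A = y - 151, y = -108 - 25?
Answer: 7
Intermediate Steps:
y = -133
A = -284 (A = -133 - 151 = -284)
√(333 + A) = √(333 - 284) = √49 = 7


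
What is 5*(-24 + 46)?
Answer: 110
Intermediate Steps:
5*(-24 + 46) = 5*22 = 110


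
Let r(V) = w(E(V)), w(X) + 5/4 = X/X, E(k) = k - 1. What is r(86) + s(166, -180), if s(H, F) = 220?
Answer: 879/4 ≈ 219.75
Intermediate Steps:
E(k) = -1 + k
w(X) = -¼ (w(X) = -5/4 + X/X = -5/4 + 1 = -¼)
r(V) = -¼
r(86) + s(166, -180) = -¼ + 220 = 879/4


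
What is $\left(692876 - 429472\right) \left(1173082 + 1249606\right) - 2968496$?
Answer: $638142741456$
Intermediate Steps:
$\left(692876 - 429472\right) \left(1173082 + 1249606\right) - 2968496 = 263404 \cdot 2422688 - 2968496 = 638145709952 - 2968496 = 638142741456$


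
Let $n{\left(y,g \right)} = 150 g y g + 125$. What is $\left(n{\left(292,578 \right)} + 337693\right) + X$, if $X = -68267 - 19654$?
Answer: $14633129097$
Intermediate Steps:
$n{\left(y,g \right)} = 125 + 150 y g^{2}$ ($n{\left(y,g \right)} = 150 g y g + 125 = 150 y g^{2} + 125 = 125 + 150 y g^{2}$)
$X = -87921$ ($X = -68267 - 19654 = -87921$)
$\left(n{\left(292,578 \right)} + 337693\right) + X = \left(\left(125 + 150 \cdot 292 \cdot 578^{2}\right) + 337693\right) - 87921 = \left(\left(125 + 150 \cdot 292 \cdot 334084\right) + 337693\right) - 87921 = \left(\left(125 + 14632879200\right) + 337693\right) - 87921 = \left(14632879325 + 337693\right) - 87921 = 14633217018 - 87921 = 14633129097$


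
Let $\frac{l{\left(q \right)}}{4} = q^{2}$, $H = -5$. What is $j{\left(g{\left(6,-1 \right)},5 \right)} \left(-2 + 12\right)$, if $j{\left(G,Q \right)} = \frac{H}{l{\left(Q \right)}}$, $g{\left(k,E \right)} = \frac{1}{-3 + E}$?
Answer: $- \frac{1}{2} \approx -0.5$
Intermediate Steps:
$l{\left(q \right)} = 4 q^{2}$
$j{\left(G,Q \right)} = - \frac{5}{4 Q^{2}}$
$j{\left(g{\left(6,-1 \right)},5 \right)} \left(-2 + 12\right) = - \frac{5}{4 \cdot 25} \left(-2 + 12\right) = \left(- \frac{5}{4}\right) \frac{1}{25} \cdot 10 = \left(- \frac{1}{20}\right) 10 = - \frac{1}{2}$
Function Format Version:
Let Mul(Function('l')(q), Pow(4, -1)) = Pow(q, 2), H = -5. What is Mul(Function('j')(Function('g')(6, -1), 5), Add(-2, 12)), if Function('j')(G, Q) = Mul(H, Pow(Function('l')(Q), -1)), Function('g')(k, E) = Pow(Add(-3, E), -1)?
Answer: Rational(-1, 2) ≈ -0.50000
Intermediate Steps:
Function('l')(q) = Mul(4, Pow(q, 2))
Function('j')(G, Q) = Mul(Rational(-5, 4), Pow(Q, -2)) (Function('j')(G, Q) = Mul(-5, Pow(Mul(4, Pow(Q, 2)), -1)) = Mul(-5, Mul(Rational(1, 4), Pow(Q, -2))) = Mul(Rational(-5, 4), Pow(Q, -2)))
Mul(Function('j')(Function('g')(6, -1), 5), Add(-2, 12)) = Mul(Mul(Rational(-5, 4), Pow(5, -2)), Add(-2, 12)) = Mul(Mul(Rational(-5, 4), Rational(1, 25)), 10) = Mul(Rational(-1, 20), 10) = Rational(-1, 2)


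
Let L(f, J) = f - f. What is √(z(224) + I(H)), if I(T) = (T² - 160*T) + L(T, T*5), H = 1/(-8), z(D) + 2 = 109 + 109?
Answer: √15105/8 ≈ 15.363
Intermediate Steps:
z(D) = 216 (z(D) = -2 + (109 + 109) = -2 + 218 = 216)
L(f, J) = 0
H = -⅛ ≈ -0.12500
I(T) = T² - 160*T (I(T) = (T² - 160*T) + 0 = T² - 160*T)
√(z(224) + I(H)) = √(216 - (-160 - ⅛)/8) = √(216 - ⅛*(-1281/8)) = √(216 + 1281/64) = √(15105/64) = √15105/8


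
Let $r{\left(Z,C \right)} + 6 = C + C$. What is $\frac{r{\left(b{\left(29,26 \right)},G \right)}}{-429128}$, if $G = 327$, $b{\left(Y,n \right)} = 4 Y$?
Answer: $- \frac{81}{53641} \approx -0.00151$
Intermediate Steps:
$r{\left(Z,C \right)} = -6 + 2 C$ ($r{\left(Z,C \right)} = -6 + \left(C + C\right) = -6 + 2 C$)
$\frac{r{\left(b{\left(29,26 \right)},G \right)}}{-429128} = \frac{-6 + 2 \cdot 327}{-429128} = \left(-6 + 654\right) \left(- \frac{1}{429128}\right) = 648 \left(- \frac{1}{429128}\right) = - \frac{81}{53641}$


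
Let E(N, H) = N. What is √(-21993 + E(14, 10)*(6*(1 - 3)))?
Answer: I*√22161 ≈ 148.87*I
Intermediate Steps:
√(-21993 + E(14, 10)*(6*(1 - 3))) = √(-21993 + 14*(6*(1 - 3))) = √(-21993 + 14*(6*(-2))) = √(-21993 + 14*(-12)) = √(-21993 - 168) = √(-22161) = I*√22161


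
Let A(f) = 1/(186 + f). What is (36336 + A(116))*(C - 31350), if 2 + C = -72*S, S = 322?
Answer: -299224661764/151 ≈ -1.9816e+9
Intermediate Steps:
C = -23186 (C = -2 - 72*322 = -2 - 23184 = -23186)
(36336 + A(116))*(C - 31350) = (36336 + 1/(186 + 116))*(-23186 - 31350) = (36336 + 1/302)*(-54536) = (10973473/302)*(-54536) = -299224661764/151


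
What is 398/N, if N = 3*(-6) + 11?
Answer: -398/7 ≈ -56.857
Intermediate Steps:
N = -7 (N = -18 + 11 = -7)
398/N = 398/(-7) = 398*(-1/7) = -398/7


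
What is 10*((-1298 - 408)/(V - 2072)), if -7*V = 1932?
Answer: 4265/587 ≈ 7.2658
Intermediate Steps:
V = -276 (V = -⅐*1932 = -276)
10*((-1298 - 408)/(V - 2072)) = 10*((-1298 - 408)/(-276 - 2072)) = 10*(-1706/(-2348)) = 10*(-1706*(-1/2348)) = 10*(853/1174) = 4265/587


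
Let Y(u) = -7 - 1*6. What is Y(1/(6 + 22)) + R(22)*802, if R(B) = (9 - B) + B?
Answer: 7205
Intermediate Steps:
R(B) = 9
Y(u) = -13 (Y(u) = -7 - 6 = -13)
Y(1/(6 + 22)) + R(22)*802 = -13 + 9*802 = -13 + 7218 = 7205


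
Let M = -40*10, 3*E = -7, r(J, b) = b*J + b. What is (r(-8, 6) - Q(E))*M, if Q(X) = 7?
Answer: 19600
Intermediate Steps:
r(J, b) = b + J*b (r(J, b) = J*b + b = b + J*b)
E = -7/3 (E = (1/3)*(-7) = -7/3 ≈ -2.3333)
M = -400
(r(-8, 6) - Q(E))*M = (6*(1 - 8) - 1*7)*(-400) = (6*(-7) - 7)*(-400) = (-42 - 7)*(-400) = -49*(-400) = 19600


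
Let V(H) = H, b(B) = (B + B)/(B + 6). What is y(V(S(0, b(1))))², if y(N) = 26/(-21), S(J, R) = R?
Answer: 676/441 ≈ 1.5329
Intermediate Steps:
b(B) = 2*B/(6 + B) (b(B) = (2*B)/(6 + B) = 2*B/(6 + B))
y(N) = -26/21 (y(N) = 26*(-1/21) = -26/21)
y(V(S(0, b(1))))² = (-26/21)² = 676/441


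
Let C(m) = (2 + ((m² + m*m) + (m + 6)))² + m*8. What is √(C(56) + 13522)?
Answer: √40158866 ≈ 6337.1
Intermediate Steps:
C(m) = (8 + m + 2*m²)² + 8*m (C(m) = (2 + ((m² + m²) + (6 + m)))² + 8*m = (2 + (2*m² + (6 + m)))² + 8*m = (2 + (6 + m + 2*m²))² + 8*m = (8 + m + 2*m²)² + 8*m)
√(C(56) + 13522) = √(((8 + 56 + 2*56²)² + 8*56) + 13522) = √(((8 + 56 + 2*3136)² + 448) + 13522) = √(((8 + 56 + 6272)² + 448) + 13522) = √((6336² + 448) + 13522) = √((40144896 + 448) + 13522) = √(40145344 + 13522) = √40158866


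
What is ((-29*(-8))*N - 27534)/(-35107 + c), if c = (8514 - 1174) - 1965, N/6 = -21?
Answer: 28383/14866 ≈ 1.9093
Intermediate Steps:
N = -126 (N = 6*(-21) = -126)
c = 5375 (c = 7340 - 1965 = 5375)
((-29*(-8))*N - 27534)/(-35107 + c) = (-29*(-8)*(-126) - 27534)/(-35107 + 5375) = (232*(-126) - 27534)/(-29732) = (-29232 - 27534)*(-1/29732) = -56766*(-1/29732) = 28383/14866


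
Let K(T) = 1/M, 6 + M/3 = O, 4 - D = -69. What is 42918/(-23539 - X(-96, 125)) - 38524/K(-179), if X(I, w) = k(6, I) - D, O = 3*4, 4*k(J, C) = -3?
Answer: -21695464208/31287 ≈ -6.9343e+5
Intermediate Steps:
k(J, C) = -3/4 (k(J, C) = (1/4)*(-3) = -3/4)
D = 73 (D = 4 - 1*(-69) = 4 + 69 = 73)
O = 12
X(I, w) = -295/4 (X(I, w) = -3/4 - 1*73 = -3/4 - 73 = -295/4)
M = 18 (M = -18 + 3*12 = -18 + 36 = 18)
K(T) = 1/18
42918/(-23539 - X(-96, 125)) - 38524/K(-179) = 42918/(-23539 - 1*(-295/4)) - 38524/1/18 = 42918/(-23539 + 295/4) - 38524*18 = 42918/(-93861/4) - 693432 = 42918*(-4/93861) - 693432 = -57224/31287 - 693432 = -21695464208/31287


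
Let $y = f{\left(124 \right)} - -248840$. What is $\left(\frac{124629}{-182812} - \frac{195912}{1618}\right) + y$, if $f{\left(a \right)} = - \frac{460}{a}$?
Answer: $\frac{1140291969122777}{4584742148} \approx 2.4871 \cdot 10^{5}$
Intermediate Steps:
$y = \frac{7713925}{31}$ ($y = - \frac{460}{124} - -248840 = \left(-460\right) \frac{1}{124} + 248840 = - \frac{115}{31} + 248840 = \frac{7713925}{31} \approx 2.4884 \cdot 10^{5}$)
$\left(\frac{124629}{-182812} - \frac{195912}{1618}\right) + y = \left(\frac{124629}{-182812} - \frac{195912}{1618}\right) + \frac{7713925}{31} = \left(124629 \left(- \frac{1}{182812}\right) - \frac{97956}{809}\right) + \frac{7713925}{31} = \left(- \frac{124629}{182812} - \frac{97956}{809}\right) + \frac{7713925}{31} = - \frac{18008357133}{147894908} + \frac{7713925}{31} = \frac{1140291969122777}{4584742148}$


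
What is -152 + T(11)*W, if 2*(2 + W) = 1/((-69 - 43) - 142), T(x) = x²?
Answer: -200273/508 ≈ -394.24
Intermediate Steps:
W = -1017/508 (W = -2 + 1/(2*((-69 - 43) - 142)) = -2 + 1/(2*(-112 - 142)) = -2 + (½)/(-254) = -2 + (½)*(-1/254) = -2 - 1/508 = -1017/508 ≈ -2.0020)
-152 + T(11)*W = -152 + 11²*(-1017/508) = -152 + 121*(-1017/508) = -152 - 123057/508 = -200273/508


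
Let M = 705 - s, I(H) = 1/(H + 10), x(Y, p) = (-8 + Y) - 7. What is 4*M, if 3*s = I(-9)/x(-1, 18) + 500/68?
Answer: 191099/68 ≈ 2810.3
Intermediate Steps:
x(Y, p) = -15 + Y
I(H) = 1/(10 + H)
s = 661/272 (s = (1/((10 - 9)*(-15 - 1)) + 500/68)/3 = (1/(1*(-16)) + 500*(1/68))/3 = (1*(-1/16) + 125/17)/3 = (-1/16 + 125/17)/3 = (⅓)*(1983/272) = 661/272 ≈ 2.4301)
M = 191099/272 (M = 705 - 1*661/272 = 705 - 661/272 = 191099/272 ≈ 702.57)
4*M = 4*(191099/272) = 191099/68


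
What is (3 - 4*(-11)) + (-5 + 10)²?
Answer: 72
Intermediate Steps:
(3 - 4*(-11)) + (-5 + 10)² = (3 + 44) + 5² = 47 + 25 = 72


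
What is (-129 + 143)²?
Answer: 196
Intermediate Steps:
(-129 + 143)² = 14² = 196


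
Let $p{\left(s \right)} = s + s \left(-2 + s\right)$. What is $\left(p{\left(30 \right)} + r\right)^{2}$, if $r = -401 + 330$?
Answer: $638401$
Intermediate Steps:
$r = -71$
$\left(p{\left(30 \right)} + r\right)^{2} = \left(30 \left(-1 + 30\right) - 71\right)^{2} = \left(30 \cdot 29 - 71\right)^{2} = \left(870 - 71\right)^{2} = 799^{2} = 638401$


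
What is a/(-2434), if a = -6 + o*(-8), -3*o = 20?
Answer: -71/3651 ≈ -0.019447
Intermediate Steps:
o = -20/3 (o = -⅓*20 = -20/3 ≈ -6.6667)
a = 142/3 (a = -6 - 20/3*(-8) = -6 + 160/3 = 142/3 ≈ 47.333)
a/(-2434) = (142/3)/(-2434) = (142/3)*(-1/2434) = -71/3651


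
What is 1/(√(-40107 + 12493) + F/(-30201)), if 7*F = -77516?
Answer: 8193712506/617078145958871 - 44692919649*I*√27614/1234156291917742 ≈ 1.3278e-5 - 0.0060177*I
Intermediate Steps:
F = -77516/7 (F = (⅐)*(-77516) = -77516/7 ≈ -11074.)
1/(√(-40107 + 12493) + F/(-30201)) = 1/(√(-40107 + 12493) - 77516/7/(-30201)) = 1/(√(-27614) - 77516/7*(-1/30201)) = 1/(I*√27614 + 77516/211407) = 1/(77516/211407 + I*√27614)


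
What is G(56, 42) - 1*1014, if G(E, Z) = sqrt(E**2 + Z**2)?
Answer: -944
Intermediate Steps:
G(56, 42) - 1*1014 = sqrt(56**2 + 42**2) - 1*1014 = sqrt(3136 + 1764) - 1014 = sqrt(4900) - 1014 = 70 - 1014 = -944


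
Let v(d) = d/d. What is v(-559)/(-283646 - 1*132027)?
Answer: -1/415673 ≈ -2.4057e-6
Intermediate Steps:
v(d) = 1
v(-559)/(-283646 - 1*132027) = 1/(-283646 - 1*132027) = 1/(-283646 - 132027) = 1/(-415673) = 1*(-1/415673) = -1/415673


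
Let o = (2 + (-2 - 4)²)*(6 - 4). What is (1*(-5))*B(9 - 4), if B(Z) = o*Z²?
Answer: -9500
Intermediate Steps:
o = 76 (o = (2 + (-6)²)*2 = (2 + 36)*2 = 38*2 = 76)
B(Z) = 76*Z²
(1*(-5))*B(9 - 4) = (1*(-5))*(76*(9 - 4)²) = -380*5² = -380*25 = -5*1900 = -9500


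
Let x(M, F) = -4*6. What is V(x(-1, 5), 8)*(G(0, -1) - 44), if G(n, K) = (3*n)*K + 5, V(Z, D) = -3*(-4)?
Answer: -468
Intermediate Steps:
x(M, F) = -24
V(Z, D) = 12
G(n, K) = 5 + 3*K*n (G(n, K) = 3*K*n + 5 = 5 + 3*K*n)
V(x(-1, 5), 8)*(G(0, -1) - 44) = 12*((5 + 3*(-1)*0) - 44) = 12*((5 + 0) - 44) = 12*(5 - 44) = 12*(-39) = -468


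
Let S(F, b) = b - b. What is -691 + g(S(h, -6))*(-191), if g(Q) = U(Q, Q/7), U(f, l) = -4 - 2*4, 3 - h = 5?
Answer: 1601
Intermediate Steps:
h = -2 (h = 3 - 1*5 = 3 - 5 = -2)
S(F, b) = 0
U(f, l) = -12 (U(f, l) = -4 - 8 = -12)
g(Q) = -12
-691 + g(S(h, -6))*(-191) = -691 - 12*(-191) = -691 + 2292 = 1601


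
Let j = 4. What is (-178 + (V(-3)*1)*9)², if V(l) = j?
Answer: 20164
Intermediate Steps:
V(l) = 4
(-178 + (V(-3)*1)*9)² = (-178 + (4*1)*9)² = (-178 + 4*9)² = (-178 + 36)² = (-142)² = 20164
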